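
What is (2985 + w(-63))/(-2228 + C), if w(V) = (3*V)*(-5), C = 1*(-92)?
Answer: -393/232 ≈ -1.6940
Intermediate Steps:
C = -92
w(V) = -15*V
(2985 + w(-63))/(-2228 + C) = (2985 - 15*(-63))/(-2228 - 92) = (2985 + 945)/(-2320) = 3930*(-1/2320) = -393/232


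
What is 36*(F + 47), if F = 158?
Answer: 7380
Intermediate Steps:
36*(F + 47) = 36*(158 + 47) = 36*205 = 7380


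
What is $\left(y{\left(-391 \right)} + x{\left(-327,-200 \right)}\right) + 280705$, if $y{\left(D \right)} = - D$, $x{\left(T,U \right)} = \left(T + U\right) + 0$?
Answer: $280569$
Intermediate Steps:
$x{\left(T,U \right)} = T + U$
$\left(y{\left(-391 \right)} + x{\left(-327,-200 \right)}\right) + 280705 = \left(\left(-1\right) \left(-391\right) - 527\right) + 280705 = \left(391 - 527\right) + 280705 = -136 + 280705 = 280569$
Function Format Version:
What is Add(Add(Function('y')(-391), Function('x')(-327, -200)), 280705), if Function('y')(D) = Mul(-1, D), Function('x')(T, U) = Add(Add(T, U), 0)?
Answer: 280569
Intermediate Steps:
Function('x')(T, U) = Add(T, U)
Add(Add(Function('y')(-391), Function('x')(-327, -200)), 280705) = Add(Add(Mul(-1, -391), Add(-327, -200)), 280705) = Add(Add(391, -527), 280705) = Add(-136, 280705) = 280569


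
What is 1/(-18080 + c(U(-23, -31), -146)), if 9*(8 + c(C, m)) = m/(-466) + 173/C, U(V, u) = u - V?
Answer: -16776/303484013 ≈ -5.5278e-5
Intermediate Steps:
c(C, m) = -8 - m/4194 + 173/(9*C) (c(C, m) = -8 + (m/(-466) + 173/C)/9 = -8 + (m*(-1/466) + 173/C)/9 = -8 + (-m/466 + 173/C)/9 = -8 + (173/C - m/466)/9 = -8 + (-m/4194 + 173/(9*C)) = -8 - m/4194 + 173/(9*C))
1/(-18080 + c(U(-23, -31), -146)) = 1/(-18080 + (80618 - (-31 - 1*(-23))*(33552 - 146))/(4194*(-31 - 1*(-23)))) = 1/(-18080 + (80618 - 1*(-31 + 23)*33406)/(4194*(-31 + 23))) = 1/(-18080 + (1/4194)*(80618 - 1*(-8)*33406)/(-8)) = 1/(-18080 + (1/4194)*(-⅛)*(80618 + 267248)) = 1/(-18080 + (1/4194)*(-⅛)*347866) = 1/(-18080 - 173933/16776) = 1/(-303484013/16776) = -16776/303484013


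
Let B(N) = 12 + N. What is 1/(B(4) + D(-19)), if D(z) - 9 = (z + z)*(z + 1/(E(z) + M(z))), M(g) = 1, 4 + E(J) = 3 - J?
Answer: 1/745 ≈ 0.0013423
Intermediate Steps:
E(J) = -1 - J (E(J) = -4 + (3 - J) = -1 - J)
D(z) = 9 + 2*z*(z - 1/z) (D(z) = 9 + (z + z)*(z + 1/((-1 - z) + 1)) = 9 + (2*z)*(z + 1/(-z)) = 9 + (2*z)*(z - 1/z) = 9 + 2*z*(z - 1/z))
1/(B(4) + D(-19)) = 1/((12 + 4) + (7 + 2*(-19)²)) = 1/(16 + (7 + 2*361)) = 1/(16 + (7 + 722)) = 1/(16 + 729) = 1/745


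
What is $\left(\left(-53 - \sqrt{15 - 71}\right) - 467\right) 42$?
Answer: $-21840 - 84 i \sqrt{14} \approx -21840.0 - 314.3 i$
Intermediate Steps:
$\left(\left(-53 - \sqrt{15 - 71}\right) - 467\right) 42 = \left(\left(-53 - \sqrt{-56}\right) - 467\right) 42 = \left(\left(-53 - 2 i \sqrt{14}\right) - 467\right) 42 = \left(-520 - 2 i \sqrt{14}\right) 42 = -21840 - 84 i \sqrt{14}$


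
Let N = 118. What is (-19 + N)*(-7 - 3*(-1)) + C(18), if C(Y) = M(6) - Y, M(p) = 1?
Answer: -413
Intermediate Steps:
C(Y) = 1 - Y
(-19 + N)*(-7 - 3*(-1)) + C(18) = (-19 + 118)*(-7 - 3*(-1)) + (1 - 1*18) = 99*(-7 + 3) + (1 - 18) = 99*(-4) - 17 = -396 - 17 = -413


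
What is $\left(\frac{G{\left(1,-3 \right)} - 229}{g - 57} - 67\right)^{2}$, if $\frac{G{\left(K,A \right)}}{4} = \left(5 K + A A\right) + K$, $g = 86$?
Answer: $\frac{4460544}{841} \approx 5303.9$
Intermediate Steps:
$G{\left(K,A \right)} = 4 A^{2} + 24 K$ ($G{\left(K,A \right)} = 4 \left(\left(5 K + A A\right) + K\right) = 4 \left(\left(5 K + A^{2}\right) + K\right) = 4 \left(\left(A^{2} + 5 K\right) + K\right) = 4 \left(A^{2} + 6 K\right) = 4 A^{2} + 24 K$)
$\left(\frac{G{\left(1,-3 \right)} - 229}{g - 57} - 67\right)^{2} = \left(\frac{\left(4 \left(-3\right)^{2} + 24 \cdot 1\right) - 229}{86 - 57} - 67\right)^{2} = \left(\frac{\left(4 \cdot 9 + 24\right) - 229}{29} - 67\right)^{2} = \left(\left(\left(36 + 24\right) - 229\right) \frac{1}{29} - 67\right)^{2} = \left(\left(60 - 229\right) \frac{1}{29} - 67\right)^{2} = \left(\left(-169\right) \frac{1}{29} - 67\right)^{2} = \left(- \frac{169}{29} - 67\right)^{2} = \left(- \frac{2112}{29}\right)^{2} = \frac{4460544}{841}$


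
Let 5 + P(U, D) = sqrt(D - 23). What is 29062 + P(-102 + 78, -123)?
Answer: 29057 + I*sqrt(146) ≈ 29057.0 + 12.083*I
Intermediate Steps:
P(U, D) = -5 + sqrt(-23 + D) (P(U, D) = -5 + sqrt(D - 23) = -5 + sqrt(-23 + D))
29062 + P(-102 + 78, -123) = 29062 + (-5 + sqrt(-23 - 123)) = 29062 + (-5 + sqrt(-146)) = 29062 + (-5 + I*sqrt(146)) = 29057 + I*sqrt(146)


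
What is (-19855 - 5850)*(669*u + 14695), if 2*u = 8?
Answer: -446521555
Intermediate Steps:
u = 4 (u = (1/2)*8 = 4)
(-19855 - 5850)*(669*u + 14695) = (-19855 - 5850)*(669*4 + 14695) = -25705*(2676 + 14695) = -25705*17371 = -446521555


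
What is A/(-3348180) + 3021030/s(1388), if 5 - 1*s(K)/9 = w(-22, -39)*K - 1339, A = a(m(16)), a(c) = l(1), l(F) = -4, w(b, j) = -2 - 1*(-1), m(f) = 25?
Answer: 140485448941/1143403470 ≈ 122.87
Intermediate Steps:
w(b, j) = -1 (w(b, j) = -2 + 1 = -1)
a(c) = -4
A = -4
s(K) = 12096 + 9*K (s(K) = 45 - 9*(-K - 1339) = 45 - 9*(-1339 - K) = 45 + (12051 + 9*K) = 12096 + 9*K)
A/(-3348180) + 3021030/s(1388) = -4/(-3348180) + 3021030/(12096 + 9*1388) = -4*(-1/3348180) + 3021030/(12096 + 12492) = 1/837045 + 3021030/24588 = 1/837045 + 3021030*(1/24588) = 1/837045 + 167835/1366 = 140485448941/1143403470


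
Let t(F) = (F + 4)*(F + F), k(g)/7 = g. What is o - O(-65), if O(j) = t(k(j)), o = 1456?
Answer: -408954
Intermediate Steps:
k(g) = 7*g
t(F) = 2*F*(4 + F) (t(F) = (4 + F)*(2*F) = 2*F*(4 + F))
O(j) = 14*j*(4 + 7*j) (O(j) = 2*(7*j)*(4 + 7*j) = 14*j*(4 + 7*j))
o - O(-65) = 1456 - 14*(-65)*(4 + 7*(-65)) = 1456 - 14*(-65)*(4 - 455) = 1456 - 14*(-65)*(-451) = 1456 - 1*410410 = 1456 - 410410 = -408954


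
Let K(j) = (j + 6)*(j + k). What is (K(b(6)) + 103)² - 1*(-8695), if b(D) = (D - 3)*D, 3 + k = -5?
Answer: 126344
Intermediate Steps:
k = -8 (k = -3 - 5 = -8)
b(D) = D*(-3 + D) (b(D) = (-3 + D)*D = D*(-3 + D))
K(j) = (-8 + j)*(6 + j) (K(j) = (j + 6)*(j - 8) = (6 + j)*(-8 + j) = (-8 + j)*(6 + j))
(K(b(6)) + 103)² - 1*(-8695) = ((-48 + (6*(-3 + 6))² - 12*(-3 + 6)) + 103)² - 1*(-8695) = ((-48 + (6*3)² - 12*3) + 103)² + 8695 = ((-48 + 18² - 2*18) + 103)² + 8695 = ((-48 + 324 - 36) + 103)² + 8695 = (240 + 103)² + 8695 = 343² + 8695 = 117649 + 8695 = 126344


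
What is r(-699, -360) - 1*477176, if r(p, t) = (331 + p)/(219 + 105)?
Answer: -38651348/81 ≈ -4.7718e+5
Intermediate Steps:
r(p, t) = 331/324 + p/324 (r(p, t) = (331 + p)/324 = (331 + p)*(1/324) = 331/324 + p/324)
r(-699, -360) - 1*477176 = (331/324 + (1/324)*(-699)) - 1*477176 = (331/324 - 233/108) - 477176 = -92/81 - 477176 = -38651348/81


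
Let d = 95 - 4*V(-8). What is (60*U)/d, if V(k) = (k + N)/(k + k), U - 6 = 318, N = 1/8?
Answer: 622080/2977 ≈ 208.96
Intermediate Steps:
N = 1/8 ≈ 0.12500
U = 324 (U = 6 + 318 = 324)
V(k) = (1/8 + k)/(2*k) (V(k) = (k + 1/8)/(k + k) = (1/8 + k)/((2*k)) = (1/8 + k)*(1/(2*k)) = (1/8 + k)/(2*k))
d = 2977/32 (d = 95 - (1 + 8*(-8))/(4*(-8)) = 95 - (-1)*(1 - 64)/(4*8) = 95 - (-1)*(-63)/(4*8) = 95 - 4*63/128 = 95 - 63/32 = 2977/32 ≈ 93.031)
(60*U)/d = (60*324)/(2977/32) = 19440*(32/2977) = 622080/2977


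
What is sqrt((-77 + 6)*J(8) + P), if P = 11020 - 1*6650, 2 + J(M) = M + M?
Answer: 4*sqrt(211) ≈ 58.103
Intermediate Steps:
J(M) = -2 + 2*M (J(M) = -2 + (M + M) = -2 + 2*M)
P = 4370 (P = 11020 - 6650 = 4370)
sqrt((-77 + 6)*J(8) + P) = sqrt((-77 + 6)*(-2 + 2*8) + 4370) = sqrt(-71*(-2 + 16) + 4370) = sqrt(-71*14 + 4370) = sqrt(-994 + 4370) = sqrt(3376) = 4*sqrt(211)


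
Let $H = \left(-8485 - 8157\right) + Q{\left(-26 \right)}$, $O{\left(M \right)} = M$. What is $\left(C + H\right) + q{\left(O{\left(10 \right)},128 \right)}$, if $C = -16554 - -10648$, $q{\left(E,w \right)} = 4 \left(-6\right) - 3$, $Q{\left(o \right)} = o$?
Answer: $-22601$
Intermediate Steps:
$q{\left(E,w \right)} = -27$ ($q{\left(E,w \right)} = -24 - 3 = -27$)
$C = -5906$ ($C = -16554 + 10648 = -5906$)
$H = -16668$ ($H = \left(-8485 - 8157\right) - 26 = -16642 - 26 = -16668$)
$\left(C + H\right) + q{\left(O{\left(10 \right)},128 \right)} = \left(-5906 - 16668\right) - 27 = -22574 - 27 = -22601$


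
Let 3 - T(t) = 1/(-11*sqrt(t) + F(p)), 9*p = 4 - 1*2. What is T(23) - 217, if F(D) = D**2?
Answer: -3907478534/18259247 + 72171*sqrt(23)/18259247 ≈ -213.98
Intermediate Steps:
p = 2/9 (p = (4 - 1*2)/9 = (4 - 2)/9 = (1/9)*2 = 2/9 ≈ 0.22222)
T(t) = 3 - 1/(4/81 - 11*sqrt(t)) (T(t) = 3 - 1/(-11*sqrt(t) + (2/9)**2) = 3 - 1/(-11*sqrt(t) + 4/81) = 3 - 1/(4/81 - 11*sqrt(t)))
T(23) - 217 = 3*(23 + 891*sqrt(23))/(-4 + 891*sqrt(23)) - 217 = -217 + 3*(23 + 891*sqrt(23))/(-4 + 891*sqrt(23))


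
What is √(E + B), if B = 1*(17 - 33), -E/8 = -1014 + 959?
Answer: 2*√106 ≈ 20.591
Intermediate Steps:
E = 440 (E = -8*(-1014 + 959) = -8*(-55) = 440)
B = -16 (B = 1*(-16) = -16)
√(E + B) = √(440 - 16) = √424 = 2*√106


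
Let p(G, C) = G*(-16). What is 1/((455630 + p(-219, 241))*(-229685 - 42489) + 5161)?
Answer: -1/124964332155 ≈ -8.0023e-12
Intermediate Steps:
p(G, C) = -16*G
1/((455630 + p(-219, 241))*(-229685 - 42489) + 5161) = 1/((455630 - 16*(-219))*(-229685 - 42489) + 5161) = 1/((455630 + 3504)*(-272174) + 5161) = 1/(459134*(-272174) + 5161) = 1/(-124964337316 + 5161) = 1/(-124964332155) = -1/124964332155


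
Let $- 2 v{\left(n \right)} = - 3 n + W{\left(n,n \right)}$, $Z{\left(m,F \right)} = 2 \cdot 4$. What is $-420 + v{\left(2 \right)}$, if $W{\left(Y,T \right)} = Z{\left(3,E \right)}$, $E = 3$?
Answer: $-421$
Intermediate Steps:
$Z{\left(m,F \right)} = 8$
$W{\left(Y,T \right)} = 8$
$v{\left(n \right)} = -4 + \frac{3 n}{2}$ ($v{\left(n \right)} = - \frac{- 3 n + 8}{2} = - \frac{8 - 3 n}{2} = -4 + \frac{3 n}{2}$)
$-420 + v{\left(2 \right)} = -420 + \left(-4 + \frac{3}{2} \cdot 2\right) = -420 + \left(-4 + 3\right) = -420 - 1 = -421$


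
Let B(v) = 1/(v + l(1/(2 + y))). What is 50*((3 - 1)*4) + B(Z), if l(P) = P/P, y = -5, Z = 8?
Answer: 3601/9 ≈ 400.11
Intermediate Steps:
l(P) = 1
B(v) = 1/(1 + v) (B(v) = 1/(v + 1) = 1/(1 + v))
50*((3 - 1)*4) + B(Z) = 50*((3 - 1)*4) + 1/(1 + 8) = 50*(2*4) + 1/9 = 50*8 + ⅑ = 400 + ⅑ = 3601/9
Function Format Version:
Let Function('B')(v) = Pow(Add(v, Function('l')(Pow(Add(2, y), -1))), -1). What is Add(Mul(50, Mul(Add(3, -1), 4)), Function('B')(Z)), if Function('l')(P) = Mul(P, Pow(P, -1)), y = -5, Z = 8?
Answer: Rational(3601, 9) ≈ 400.11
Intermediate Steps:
Function('l')(P) = 1
Function('B')(v) = Pow(Add(1, v), -1) (Function('B')(v) = Pow(Add(v, 1), -1) = Pow(Add(1, v), -1))
Add(Mul(50, Mul(Add(3, -1), 4)), Function('B')(Z)) = Add(Mul(50, Mul(Add(3, -1), 4)), Pow(Add(1, 8), -1)) = Add(Mul(50, Mul(2, 4)), Pow(9, -1)) = Add(Mul(50, 8), Rational(1, 9)) = Add(400, Rational(1, 9)) = Rational(3601, 9)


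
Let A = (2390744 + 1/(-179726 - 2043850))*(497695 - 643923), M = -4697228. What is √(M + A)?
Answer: I*√12003583378199943631778/185298 ≈ 5.9127e+5*I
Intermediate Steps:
A = -194337047845710451/555894 (A = (2390744 + 1/(-2223576))*(-146228) = (2390744 - 1/2223576)*(-146228) = (5316000980543/2223576)*(-146228) = -194337047845710451/555894 ≈ -3.4959e+11)
√(M + A) = √(-4697228 - 194337047845710451/555894) = √(-194339659006572283/555894) = I*√12003583378199943631778/185298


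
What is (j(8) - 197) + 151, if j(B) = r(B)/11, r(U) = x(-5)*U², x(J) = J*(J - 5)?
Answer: 2694/11 ≈ 244.91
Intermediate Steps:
x(J) = J*(-5 + J)
r(U) = 50*U² (r(U) = (-5*(-5 - 5))*U² = (-5*(-10))*U² = 50*U²)
j(B) = 50*B²/11 (j(B) = (50*B²)/11 = (50*B²)*(1/11) = 50*B²/11)
(j(8) - 197) + 151 = ((50/11)*8² - 197) + 151 = ((50/11)*64 - 197) + 151 = (3200/11 - 197) + 151 = 1033/11 + 151 = 2694/11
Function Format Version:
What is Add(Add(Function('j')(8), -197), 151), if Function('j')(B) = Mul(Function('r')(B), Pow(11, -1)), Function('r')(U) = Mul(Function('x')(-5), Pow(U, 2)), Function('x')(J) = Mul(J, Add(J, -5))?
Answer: Rational(2694, 11) ≈ 244.91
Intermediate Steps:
Function('x')(J) = Mul(J, Add(-5, J))
Function('r')(U) = Mul(50, Pow(U, 2)) (Function('r')(U) = Mul(Mul(-5, Add(-5, -5)), Pow(U, 2)) = Mul(Mul(-5, -10), Pow(U, 2)) = Mul(50, Pow(U, 2)))
Function('j')(B) = Mul(Rational(50, 11), Pow(B, 2)) (Function('j')(B) = Mul(Mul(50, Pow(B, 2)), Pow(11, -1)) = Mul(Mul(50, Pow(B, 2)), Rational(1, 11)) = Mul(Rational(50, 11), Pow(B, 2)))
Add(Add(Function('j')(8), -197), 151) = Add(Add(Mul(Rational(50, 11), Pow(8, 2)), -197), 151) = Add(Add(Mul(Rational(50, 11), 64), -197), 151) = Add(Add(Rational(3200, 11), -197), 151) = Add(Rational(1033, 11), 151) = Rational(2694, 11)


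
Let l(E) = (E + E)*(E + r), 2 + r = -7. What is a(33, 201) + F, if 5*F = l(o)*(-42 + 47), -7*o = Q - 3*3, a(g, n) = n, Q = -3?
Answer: 8625/49 ≈ 176.02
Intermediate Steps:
r = -9 (r = -2 - 7 = -9)
o = 12/7 (o = -(-3 - 3*3)/7 = -(-3 - 9)/7 = -1/7*(-12) = 12/7 ≈ 1.7143)
l(E) = 2*E*(-9 + E) (l(E) = (E + E)*(E - 9) = (2*E)*(-9 + E) = 2*E*(-9 + E))
F = -1224/49 (F = ((2*(12/7)*(-9 + 12/7))*(-42 + 47))/5 = ((2*(12/7)*(-51/7))*5)/5 = (-1224/49*5)/5 = (1/5)*(-6120/49) = -1224/49 ≈ -24.980)
a(33, 201) + F = 201 - 1224/49 = 8625/49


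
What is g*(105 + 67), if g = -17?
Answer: -2924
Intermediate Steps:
g*(105 + 67) = -17*(105 + 67) = -17*172 = -2924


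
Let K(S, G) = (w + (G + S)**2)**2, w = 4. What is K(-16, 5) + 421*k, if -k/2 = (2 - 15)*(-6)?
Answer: -50051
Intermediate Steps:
k = -156 (k = -2*(2 - 15)*(-6) = -(-26)*(-6) = -2*78 = -156)
K(S, G) = (4 + (G + S)**2)**2
K(-16, 5) + 421*k = (4 + (5 - 16)**2)**2 + 421*(-156) = (4 + (-11)**2)**2 - 65676 = (4 + 121)**2 - 65676 = 125**2 - 65676 = 15625 - 65676 = -50051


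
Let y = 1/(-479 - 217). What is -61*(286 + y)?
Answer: -12142355/696 ≈ -17446.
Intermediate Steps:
y = -1/696 (y = 1/(-696) = -1/696 ≈ -0.0014368)
-61*(286 + y) = -61*(286 - 1/696) = -61*199055/696 = -12142355/696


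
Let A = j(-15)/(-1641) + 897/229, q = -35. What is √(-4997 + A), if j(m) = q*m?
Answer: I*√78350581883901/125263 ≈ 70.664*I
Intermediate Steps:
j(m) = -35*m
A = 450584/125263 (A = -35*(-15)/(-1641) + 897/229 = 525*(-1/1641) + 897*(1/229) = -175/547 + 897/229 = 450584/125263 ≈ 3.5971)
√(-4997 + A) = √(-4997 + 450584/125263) = √(-625488627/125263) = I*√78350581883901/125263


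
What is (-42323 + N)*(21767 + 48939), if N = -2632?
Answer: -3178588230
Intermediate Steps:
(-42323 + N)*(21767 + 48939) = (-42323 - 2632)*(21767 + 48939) = -44955*70706 = -3178588230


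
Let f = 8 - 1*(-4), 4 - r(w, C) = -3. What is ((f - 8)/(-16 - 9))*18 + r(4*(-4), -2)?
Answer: 103/25 ≈ 4.1200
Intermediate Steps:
r(w, C) = 7 (r(w, C) = 4 - 1*(-3) = 4 + 3 = 7)
f = 12 (f = 8 + 4 = 12)
((f - 8)/(-16 - 9))*18 + r(4*(-4), -2) = ((12 - 8)/(-16 - 9))*18 + 7 = (4/(-25))*18 + 7 = (4*(-1/25))*18 + 7 = -4/25*18 + 7 = -72/25 + 7 = 103/25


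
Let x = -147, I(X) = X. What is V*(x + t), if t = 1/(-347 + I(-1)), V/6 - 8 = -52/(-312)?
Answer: -2506693/348 ≈ -7203.1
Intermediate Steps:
V = 49 (V = 48 + 6*(-52/(-312)) = 48 + 6*(-52*(-1/312)) = 48 + 6*(⅙) = 48 + 1 = 49)
t = -1/348 (t = 1/(-347 - 1) = 1/(-348) = -1/348 ≈ -0.0028736)
V*(x + t) = 49*(-147 - 1/348) = 49*(-51157/348) = -2506693/348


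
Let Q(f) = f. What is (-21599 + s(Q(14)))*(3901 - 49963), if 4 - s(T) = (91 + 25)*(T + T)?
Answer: 1144318266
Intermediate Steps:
s(T) = 4 - 232*T (s(T) = 4 - (91 + 25)*(T + T) = 4 - 116*2*T = 4 - 232*T)
(-21599 + s(Q(14)))*(3901 - 49963) = (-21599 + (4 - 232*14))*(3901 - 49963) = (-21599 + (4 - 3248))*(-46062) = (-21599 - 3244)*(-46062) = -24843*(-46062) = 1144318266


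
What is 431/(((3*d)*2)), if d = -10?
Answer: -431/60 ≈ -7.1833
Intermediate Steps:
431/(((3*d)*2)) = 431/(((3*(-10))*2)) = 431/((-30*2)) = 431/(-60) = 431*(-1/60) = -431/60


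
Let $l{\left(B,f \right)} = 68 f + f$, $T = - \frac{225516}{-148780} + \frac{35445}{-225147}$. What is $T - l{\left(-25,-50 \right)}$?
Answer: $\frac{9634285793396}{2791447555} \approx 3451.4$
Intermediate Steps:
$T = \frac{3791728646}{2791447555}$ ($T = \left(-225516\right) \left(- \frac{1}{148780}\right) + 35445 \left(- \frac{1}{225147}\right) = \frac{56379}{37195} - \frac{11815}{75049} = \frac{3791728646}{2791447555} \approx 1.3583$)
$l{\left(B,f \right)} = 69 f$
$T - l{\left(-25,-50 \right)} = \frac{3791728646}{2791447555} - 69 \left(-50\right) = \frac{3791728646}{2791447555} - -3450 = \frac{3791728646}{2791447555} + 3450 = \frac{9634285793396}{2791447555}$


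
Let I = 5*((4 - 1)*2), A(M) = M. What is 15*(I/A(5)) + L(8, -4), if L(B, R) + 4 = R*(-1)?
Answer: 90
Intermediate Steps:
L(B, R) = -4 - R (L(B, R) = -4 + R*(-1) = -4 - R)
I = 30 (I = 5*(3*2) = 5*6 = 30)
15*(I/A(5)) + L(8, -4) = 15*(30/5) + (-4 - 1*(-4)) = 15*(30*(⅕)) + (-4 + 4) = 15*6 + 0 = 90 + 0 = 90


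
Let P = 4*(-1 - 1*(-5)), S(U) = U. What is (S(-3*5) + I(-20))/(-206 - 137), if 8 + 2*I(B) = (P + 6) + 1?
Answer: 15/686 ≈ 0.021866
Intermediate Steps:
P = 16 (P = 4*(-1 + 5) = 4*4 = 16)
I(B) = 15/2 (I(B) = -4 + ((16 + 6) + 1)/2 = -4 + (22 + 1)/2 = -4 + (½)*23 = -4 + 23/2 = 15/2)
(S(-3*5) + I(-20))/(-206 - 137) = (-3*5 + 15/2)/(-206 - 137) = (-15 + 15/2)/(-343) = -15/2*(-1/343) = 15/686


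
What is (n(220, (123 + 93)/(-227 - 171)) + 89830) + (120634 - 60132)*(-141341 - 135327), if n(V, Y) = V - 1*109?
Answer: -16738877395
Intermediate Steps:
n(V, Y) = -109 + V (n(V, Y) = V - 109 = -109 + V)
(n(220, (123 + 93)/(-227 - 171)) + 89830) + (120634 - 60132)*(-141341 - 135327) = ((-109 + 220) + 89830) + (120634 - 60132)*(-141341 - 135327) = (111 + 89830) + 60502*(-276668) = 89941 - 16738967336 = -16738877395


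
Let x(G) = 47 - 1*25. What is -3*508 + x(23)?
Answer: -1502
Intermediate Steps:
x(G) = 22 (x(G) = 47 - 25 = 22)
-3*508 + x(23) = -3*508 + 22 = -1524 + 22 = -1502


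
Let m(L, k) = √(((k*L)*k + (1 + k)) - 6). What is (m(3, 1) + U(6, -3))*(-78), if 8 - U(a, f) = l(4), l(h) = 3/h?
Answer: -1131/2 - 78*I ≈ -565.5 - 78.0*I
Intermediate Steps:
m(L, k) = √(-5 + k + L*k²) (m(L, k) = √(((L*k)*k + (1 + k)) - 6) = √((L*k² + (1 + k)) - 6) = √((1 + k + L*k²) - 6) = √(-5 + k + L*k²))
U(a, f) = 29/4 (U(a, f) = 8 - 3/4 = 8 - 1*¾ = 8 - ¾ = 29/4)
(m(3, 1) + U(6, -3))*(-78) = (√(-5 + 1 + 3*1²) + 29/4)*(-78) = (√(-5 + 1 + 3*1) + 29/4)*(-78) = (√(-5 + 1 + 3) + 29/4)*(-78) = (√(-1) + 29/4)*(-78) = (I + 29/4)*(-78) = (29/4 + I)*(-78) = -1131/2 - 78*I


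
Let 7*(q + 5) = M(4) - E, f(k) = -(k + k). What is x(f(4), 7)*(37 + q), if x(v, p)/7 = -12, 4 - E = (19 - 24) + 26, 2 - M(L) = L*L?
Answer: -2724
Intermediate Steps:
M(L) = 2 - L² (M(L) = 2 - L*L = 2 - L²)
f(k) = -2*k
E = -17 (E = 4 - ((19 - 24) + 26) = 4 - (-5 + 26) = 4 - 1*21 = 4 - 21 = -17)
q = -32/7 (q = -5 + ((2 - 1*4²) - 1*(-17))/7 = -5 + ((2 - 1*16) + 17)/7 = -5 + ((2 - 16) + 17)/7 = -5 + (-14 + 17)/7 = -5 + (⅐)*3 = -5 + 3/7 = -32/7 ≈ -4.5714)
x(v, p) = -84 (x(v, p) = 7*(-12) = -84)
x(f(4), 7)*(37 + q) = -84*(37 - 32/7) = -84*227/7 = -2724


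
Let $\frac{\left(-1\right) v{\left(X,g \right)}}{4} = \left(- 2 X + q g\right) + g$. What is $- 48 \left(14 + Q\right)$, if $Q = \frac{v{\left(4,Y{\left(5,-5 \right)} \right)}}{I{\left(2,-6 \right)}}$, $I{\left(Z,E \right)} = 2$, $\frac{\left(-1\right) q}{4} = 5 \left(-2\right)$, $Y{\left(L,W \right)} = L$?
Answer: $18240$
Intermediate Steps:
$q = 40$ ($q = - 4 \cdot 5 \left(-2\right) = \left(-4\right) \left(-10\right) = 40$)
$v{\left(X,g \right)} = - 164 g + 8 X$ ($v{\left(X,g \right)} = - 4 \left(\left(- 2 X + 40 g\right) + g\right) = - 4 \left(- 2 X + 41 g\right) = - 164 g + 8 X$)
$Q = -394$ ($Q = \frac{\left(-164\right) 5 + 8 \cdot 4}{2} = \left(-820 + 32\right) \frac{1}{2} = \left(-788\right) \frac{1}{2} = -394$)
$- 48 \left(14 + Q\right) = - 48 \left(14 - 394\right) = \left(-48\right) \left(-380\right) = 18240$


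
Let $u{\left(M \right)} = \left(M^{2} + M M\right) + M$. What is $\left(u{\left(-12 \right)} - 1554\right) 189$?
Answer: $-241542$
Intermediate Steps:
$u{\left(M \right)} = M + 2 M^{2}$ ($u{\left(M \right)} = \left(M^{2} + M^{2}\right) + M = 2 M^{2} + M = M + 2 M^{2}$)
$\left(u{\left(-12 \right)} - 1554\right) 189 = \left(- 12 \left(1 + 2 \left(-12\right)\right) - 1554\right) 189 = \left(- 12 \left(1 - 24\right) - 1554\right) 189 = \left(\left(-12\right) \left(-23\right) - 1554\right) 189 = \left(276 - 1554\right) 189 = \left(-1278\right) 189 = -241542$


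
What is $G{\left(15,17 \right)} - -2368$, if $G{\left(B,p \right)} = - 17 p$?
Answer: $2079$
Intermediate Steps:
$G{\left(15,17 \right)} - -2368 = \left(-17\right) 17 - -2368 = -289 + 2368 = 2079$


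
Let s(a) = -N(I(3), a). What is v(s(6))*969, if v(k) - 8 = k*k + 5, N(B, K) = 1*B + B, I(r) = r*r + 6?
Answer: 884697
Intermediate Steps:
I(r) = 6 + r**2 (I(r) = r**2 + 6 = 6 + r**2)
N(B, K) = 2*B (N(B, K) = B + B = 2*B)
s(a) = -30 (s(a) = -2*(6 + 3**2) = -2*(6 + 9) = -2*15 = -1*30 = -30)
v(k) = 13 + k**2 (v(k) = 8 + (k*k + 5) = 8 + (k**2 + 5) = 8 + (5 + k**2) = 13 + k**2)
v(s(6))*969 = (13 + (-30)**2)*969 = (13 + 900)*969 = 913*969 = 884697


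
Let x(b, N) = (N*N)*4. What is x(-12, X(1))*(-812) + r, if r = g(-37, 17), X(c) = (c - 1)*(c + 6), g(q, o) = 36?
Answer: 36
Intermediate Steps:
X(c) = (-1 + c)*(6 + c)
r = 36
x(b, N) = 4*N**2 (x(b, N) = N**2*4 = 4*N**2)
x(-12, X(1))*(-812) + r = (4*(-6 + 1**2 + 5*1)**2)*(-812) + 36 = (4*(-6 + 1 + 5)**2)*(-812) + 36 = (4*0**2)*(-812) + 36 = (4*0)*(-812) + 36 = 0*(-812) + 36 = 0 + 36 = 36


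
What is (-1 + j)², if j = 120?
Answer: 14161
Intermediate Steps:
(-1 + j)² = (-1 + 120)² = 119² = 14161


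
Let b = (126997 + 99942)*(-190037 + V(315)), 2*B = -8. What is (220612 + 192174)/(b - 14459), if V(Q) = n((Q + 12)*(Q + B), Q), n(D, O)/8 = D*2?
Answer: 206393/163068713263 ≈ 1.2657e-6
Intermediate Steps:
B = -4 (B = (½)*(-8) = -4)
n(D, O) = 16*D (n(D, O) = 8*(D*2) = 8*(2*D) = 16*D)
V(Q) = 16*(-4 + Q)*(12 + Q) (V(Q) = 16*((Q + 12)*(Q - 4)) = 16*((12 + Q)*(-4 + Q)) = 16*((-4 + Q)*(12 + Q)) = 16*(-4 + Q)*(12 + Q))
b = 326137440985 (b = (126997 + 99942)*(-190037 + (-768 + 16*315² + 128*315)) = 226939*(-190037 + (-768 + 16*99225 + 40320)) = 226939*(-190037 + (-768 + 1587600 + 40320)) = 226939*(-190037 + 1627152) = 226939*1437115 = 326137440985)
(220612 + 192174)/(b - 14459) = (220612 + 192174)/(326137440985 - 14459) = 412786/326137426526 = 412786*(1/326137426526) = 206393/163068713263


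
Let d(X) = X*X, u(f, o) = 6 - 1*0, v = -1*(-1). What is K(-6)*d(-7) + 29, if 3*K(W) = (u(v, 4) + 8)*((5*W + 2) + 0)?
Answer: -19121/3 ≈ -6373.7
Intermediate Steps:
v = 1
u(f, o) = 6 (u(f, o) = 6 + 0 = 6)
d(X) = X**2
K(W) = 28/3 + 70*W/3 (K(W) = ((6 + 8)*((5*W + 2) + 0))/3 = (14*((2 + 5*W) + 0))/3 = (14*(2 + 5*W))/3 = (28 + 70*W)/3 = 28/3 + 70*W/3)
K(-6)*d(-7) + 29 = (28/3 + (70/3)*(-6))*(-7)**2 + 29 = (28/3 - 140)*49 + 29 = -392/3*49 + 29 = -19208/3 + 29 = -19121/3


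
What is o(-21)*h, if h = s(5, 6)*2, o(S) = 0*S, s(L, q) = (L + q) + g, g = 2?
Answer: 0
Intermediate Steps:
s(L, q) = 2 + L + q (s(L, q) = (L + q) + 2 = 2 + L + q)
o(S) = 0
h = 26 (h = (2 + 5 + 6)*2 = 13*2 = 26)
o(-21)*h = 0*26 = 0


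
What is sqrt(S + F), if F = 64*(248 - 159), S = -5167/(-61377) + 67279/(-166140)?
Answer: sqrt(1827932855236421924315)/566509710 ≈ 75.470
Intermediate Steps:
S = -1090312601/3399058260 (S = -5167*(-1/61377) + 67279*(-1/166140) = 5167/61377 - 67279/166140 = -1090312601/3399058260 ≈ -0.32077)
F = 5696 (F = 64*89 = 5696)
sqrt(S + F) = sqrt(-1090312601/3399058260 + 5696) = sqrt(19359945536359/3399058260) = sqrt(1827932855236421924315)/566509710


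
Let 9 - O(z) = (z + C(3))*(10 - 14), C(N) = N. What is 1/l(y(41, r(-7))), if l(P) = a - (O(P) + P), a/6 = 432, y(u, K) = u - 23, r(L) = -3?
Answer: 1/2481 ≈ 0.00040306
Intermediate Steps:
O(z) = 21 + 4*z (O(z) = 9 - (z + 3)*(10 - 14) = 9 - (3 + z)*(-4) = 9 - (-12 - 4*z) = 9 + (12 + 4*z) = 21 + 4*z)
y(u, K) = -23 + u
a = 2592 (a = 6*432 = 2592)
l(P) = 2571 - 5*P (l(P) = 2592 - ((21 + 4*P) + P) = 2592 - (21 + 5*P) = 2592 + (-21 - 5*P) = 2571 - 5*P)
1/l(y(41, r(-7))) = 1/(2571 - 5*(-23 + 41)) = 1/(2571 - 5*18) = 1/(2571 - 90) = 1/2481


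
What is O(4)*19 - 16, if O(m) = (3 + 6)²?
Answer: 1523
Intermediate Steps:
O(m) = 81 (O(m) = 9² = 81)
O(4)*19 - 16 = 81*19 - 16 = 1539 - 16 = 1523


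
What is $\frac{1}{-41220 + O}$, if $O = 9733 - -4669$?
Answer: $- \frac{1}{26818} \approx -3.7288 \cdot 10^{-5}$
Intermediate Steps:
$O = 14402$ ($O = 9733 + 4669 = 14402$)
$\frac{1}{-41220 + O} = \frac{1}{-41220 + 14402} = \frac{1}{-26818} = - \frac{1}{26818}$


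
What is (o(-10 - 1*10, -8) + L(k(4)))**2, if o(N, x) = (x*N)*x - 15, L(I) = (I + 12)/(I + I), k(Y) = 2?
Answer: 6671889/4 ≈ 1.6680e+6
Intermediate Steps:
L(I) = (12 + I)/(2*I) (L(I) = (12 + I)/((2*I)) = (12 + I)*(1/(2*I)) = (12 + I)/(2*I))
o(N, x) = -15 + N*x**2 (o(N, x) = (N*x)*x - 15 = N*x**2 - 15 = -15 + N*x**2)
(o(-10 - 1*10, -8) + L(k(4)))**2 = ((-15 + (-10 - 1*10)*(-8)**2) + (1/2)*(12 + 2)/2)**2 = ((-15 + (-10 - 10)*64) + (1/2)*(1/2)*14)**2 = ((-15 - 20*64) + 7/2)**2 = ((-15 - 1280) + 7/2)**2 = (-1295 + 7/2)**2 = (-2583/2)**2 = 6671889/4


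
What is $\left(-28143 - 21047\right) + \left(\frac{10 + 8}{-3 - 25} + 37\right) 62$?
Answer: $- \frac{328551}{7} \approx -46936.0$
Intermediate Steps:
$\left(-28143 - 21047\right) + \left(\frac{10 + 8}{-3 - 25} + 37\right) 62 = -49190 + \left(\frac{18}{-28} + 37\right) 62 = -49190 + \left(18 \left(- \frac{1}{28}\right) + 37\right) 62 = -49190 + \left(- \frac{9}{14} + 37\right) 62 = -49190 + \frac{509}{14} \cdot 62 = -49190 + \frac{15779}{7} = - \frac{328551}{7}$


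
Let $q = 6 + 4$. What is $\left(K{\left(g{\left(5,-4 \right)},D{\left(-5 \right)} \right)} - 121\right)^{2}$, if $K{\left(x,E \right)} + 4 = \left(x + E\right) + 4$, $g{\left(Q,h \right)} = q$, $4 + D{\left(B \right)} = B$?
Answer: $14400$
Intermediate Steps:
$q = 10$
$D{\left(B \right)} = -4 + B$
$g{\left(Q,h \right)} = 10$
$K{\left(x,E \right)} = E + x$ ($K{\left(x,E \right)} = -4 + \left(\left(x + E\right) + 4\right) = -4 + \left(\left(E + x\right) + 4\right) = -4 + \left(4 + E + x\right) = E + x$)
$\left(K{\left(g{\left(5,-4 \right)},D{\left(-5 \right)} \right)} - 121\right)^{2} = \left(\left(\left(-4 - 5\right) + 10\right) - 121\right)^{2} = \left(\left(-9 + 10\right) - 121\right)^{2} = \left(1 - 121\right)^{2} = \left(-120\right)^{2} = 14400$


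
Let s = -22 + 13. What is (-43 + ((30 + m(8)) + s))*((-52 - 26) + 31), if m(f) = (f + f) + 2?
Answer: 188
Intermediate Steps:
s = -9
m(f) = 2 + 2*f (m(f) = 2*f + 2 = 2 + 2*f)
(-43 + ((30 + m(8)) + s))*((-52 - 26) + 31) = (-43 + ((30 + (2 + 2*8)) - 9))*((-52 - 26) + 31) = (-43 + ((30 + (2 + 16)) - 9))*(-78 + 31) = (-43 + ((30 + 18) - 9))*(-47) = (-43 + (48 - 9))*(-47) = (-43 + 39)*(-47) = -4*(-47) = 188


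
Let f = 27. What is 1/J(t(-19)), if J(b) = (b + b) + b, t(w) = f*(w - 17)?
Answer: -1/2916 ≈ -0.00034294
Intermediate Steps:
t(w) = -459 + 27*w (t(w) = 27*(w - 17) = 27*(-17 + w) = -459 + 27*w)
J(b) = 3*b (J(b) = 2*b + b = 3*b)
1/J(t(-19)) = 1/(3*(-459 + 27*(-19))) = 1/(3*(-459 - 513)) = 1/(3*(-972)) = 1/(-2916) = -1/2916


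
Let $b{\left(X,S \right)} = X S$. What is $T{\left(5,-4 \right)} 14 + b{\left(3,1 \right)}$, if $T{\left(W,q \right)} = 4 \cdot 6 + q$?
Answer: $283$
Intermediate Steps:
$T{\left(W,q \right)} = 24 + q$
$b{\left(X,S \right)} = S X$
$T{\left(5,-4 \right)} 14 + b{\left(3,1 \right)} = \left(24 - 4\right) 14 + 1 \cdot 3 = 20 \cdot 14 + 3 = 280 + 3 = 283$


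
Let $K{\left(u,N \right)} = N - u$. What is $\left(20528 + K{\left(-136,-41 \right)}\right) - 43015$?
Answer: $-22392$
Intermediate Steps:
$\left(20528 + K{\left(-136,-41 \right)}\right) - 43015 = \left(20528 - -95\right) - 43015 = \left(20528 + \left(-41 + 136\right)\right) - 43015 = \left(20528 + 95\right) - 43015 = 20623 - 43015 = -22392$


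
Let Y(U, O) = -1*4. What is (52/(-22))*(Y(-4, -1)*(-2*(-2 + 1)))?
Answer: 208/11 ≈ 18.909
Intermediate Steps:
Y(U, O) = -4
(52/(-22))*(Y(-4, -1)*(-2*(-2 + 1))) = (52/(-22))*(-(-8)*(-2 + 1)) = (52*(-1/22))*(-(-8)*(-1)) = -(-104)*2/11 = -26/11*(-8) = 208/11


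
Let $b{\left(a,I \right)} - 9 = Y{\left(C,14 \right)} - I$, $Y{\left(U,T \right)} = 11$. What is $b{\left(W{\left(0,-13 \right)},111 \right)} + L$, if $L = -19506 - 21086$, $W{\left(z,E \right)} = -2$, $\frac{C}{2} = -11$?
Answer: $-40683$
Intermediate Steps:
$C = -22$ ($C = 2 \left(-11\right) = -22$)
$L = -40592$ ($L = -19506 - 21086 = -40592$)
$b{\left(a,I \right)} = 20 - I$ ($b{\left(a,I \right)} = 9 - \left(-11 + I\right) = 20 - I$)
$b{\left(W{\left(0,-13 \right)},111 \right)} + L = \left(20 - 111\right) - 40592 = -91 - 40592 = -40683$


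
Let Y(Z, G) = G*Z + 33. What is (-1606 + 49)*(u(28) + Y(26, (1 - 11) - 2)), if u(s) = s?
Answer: 390807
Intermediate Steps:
Y(Z, G) = 33 + G*Z
(-1606 + 49)*(u(28) + Y(26, (1 - 11) - 2)) = (-1606 + 49)*(28 + (33 + ((1 - 11) - 2)*26)) = -1557*(28 + (33 + (-10 - 2)*26)) = -1557*(28 + (33 - 12*26)) = -1557*(28 + (33 - 312)) = -1557*(28 - 279) = -1557*(-251) = 390807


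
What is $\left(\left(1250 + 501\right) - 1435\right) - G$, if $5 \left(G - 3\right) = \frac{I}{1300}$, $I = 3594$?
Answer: $\frac{1015453}{3250} \approx 312.45$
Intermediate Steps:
$G = \frac{11547}{3250}$ ($G = 3 + \frac{3594 \cdot \frac{1}{1300}}{5} = 3 + \frac{1}{5} \cdot \frac{1797}{650} = 3 + \frac{1797}{3250} = \frac{11547}{3250} \approx 3.5529$)
$\left(\left(1250 + 501\right) - 1435\right) - G = \left(\left(1250 + 501\right) - 1435\right) - \frac{11547}{3250} = \left(1751 - 1435\right) - \frac{11547}{3250} = 316 - \frac{11547}{3250} = \frac{1015453}{3250}$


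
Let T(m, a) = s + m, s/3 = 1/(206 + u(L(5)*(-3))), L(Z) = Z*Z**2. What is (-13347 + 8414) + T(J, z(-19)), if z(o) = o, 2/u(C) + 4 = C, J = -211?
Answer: -133867077/26024 ≈ -5144.0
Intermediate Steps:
L(Z) = Z**3
u(C) = 2/(-4 + C)
s = 379/26024 (s = 3/(206 + 2/(-4 + 5**3*(-3))) = 3/(206 + 2/(-4 + 125*(-3))) = 3/(206 + 2/(-4 - 375)) = 3/(206 + 2/(-379)) = 3/(206 + 2*(-1/379)) = 3/(206 - 2/379) = 3/(78072/379) = 3*(379/78072) = 379/26024 ≈ 0.014563)
T(m, a) = 379/26024 + m
(-13347 + 8414) + T(J, z(-19)) = (-13347 + 8414) + (379/26024 - 211) = -4933 - 5490685/26024 = -133867077/26024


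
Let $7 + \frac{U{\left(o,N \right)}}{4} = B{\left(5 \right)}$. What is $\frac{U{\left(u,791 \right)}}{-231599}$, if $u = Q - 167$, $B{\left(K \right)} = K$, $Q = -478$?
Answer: $\frac{8}{231599} \approx 3.4542 \cdot 10^{-5}$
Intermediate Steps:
$u = -645$ ($u = -478 - 167 = -645$)
$U{\left(o,N \right)} = -8$ ($U{\left(o,N \right)} = -28 + 4 \cdot 5 = -28 + 20 = -8$)
$\frac{U{\left(u,791 \right)}}{-231599} = - \frac{8}{-231599} = \left(-8\right) \left(- \frac{1}{231599}\right) = \frac{8}{231599}$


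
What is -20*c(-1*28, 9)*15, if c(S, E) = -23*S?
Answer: -193200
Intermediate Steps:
-20*c(-1*28, 9)*15 = -(-460)*(-1*28)*15 = -(-460)*(-28)*15 = -20*644*15 = -12880*15 = -193200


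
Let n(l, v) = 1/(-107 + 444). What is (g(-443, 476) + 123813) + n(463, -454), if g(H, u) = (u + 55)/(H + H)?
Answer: 36968155105/298582 ≈ 1.2381e+5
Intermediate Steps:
n(l, v) = 1/337
g(H, u) = (55 + u)/(2*H) (g(H, u) = (55 + u)/((2*H)) = (55 + u)*(1/(2*H)) = (55 + u)/(2*H))
(g(-443, 476) + 123813) + n(463, -454) = ((½)*(55 + 476)/(-443) + 123813) + 1/337 = ((½)*(-1/443)*531 + 123813) + 1/337 = (-531/886 + 123813) + 1/337 = 109697787/886 + 1/337 = 36968155105/298582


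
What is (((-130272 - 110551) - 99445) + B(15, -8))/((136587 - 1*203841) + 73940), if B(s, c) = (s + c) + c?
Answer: -340269/6686 ≈ -50.893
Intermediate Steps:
B(s, c) = s + 2*c (B(s, c) = (c + s) + c = s + 2*c)
(((-130272 - 110551) - 99445) + B(15, -8))/((136587 - 1*203841) + 73940) = (((-130272 - 110551) - 99445) + (15 + 2*(-8)))/((136587 - 1*203841) + 73940) = ((-240823 - 99445) + (15 - 16))/((136587 - 203841) + 73940) = (-340268 - 1)/(-67254 + 73940) = -340269/6686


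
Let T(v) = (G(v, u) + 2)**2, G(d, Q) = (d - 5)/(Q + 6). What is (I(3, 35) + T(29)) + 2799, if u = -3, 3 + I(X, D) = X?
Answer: 2899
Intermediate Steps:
I(X, D) = -3 + X
G(d, Q) = (-5 + d)/(6 + Q)
T(v) = (1/3 + v/3)**2 (T(v) = ((-5 + v)/(6 - 3) + 2)**2 = ((-5 + v)/3 + 2)**2 = ((-5/3 + v/3) + 2)**2 = (1/3 + v/3)**2)
(I(3, 35) + T(29)) + 2799 = ((-3 + 3) + (1 + 29)**2/9) + 2799 = (0 + (1/9)*30**2) + 2799 = (0 + (1/9)*900) + 2799 = (0 + 100) + 2799 = 100 + 2799 = 2899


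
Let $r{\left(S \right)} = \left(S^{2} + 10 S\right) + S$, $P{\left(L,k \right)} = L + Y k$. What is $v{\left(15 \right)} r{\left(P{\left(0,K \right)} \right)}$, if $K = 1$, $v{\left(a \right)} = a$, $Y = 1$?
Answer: $180$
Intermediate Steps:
$P{\left(L,k \right)} = L + k$ ($P{\left(L,k \right)} = L + 1 k = L + k$)
$r{\left(S \right)} = S^{2} + 11 S$
$v{\left(15 \right)} r{\left(P{\left(0,K \right)} \right)} = 15 \left(0 + 1\right) \left(11 + \left(0 + 1\right)\right) = 15 \cdot 1 \left(11 + 1\right) = 15 \cdot 1 \cdot 12 = 15 \cdot 12 = 180$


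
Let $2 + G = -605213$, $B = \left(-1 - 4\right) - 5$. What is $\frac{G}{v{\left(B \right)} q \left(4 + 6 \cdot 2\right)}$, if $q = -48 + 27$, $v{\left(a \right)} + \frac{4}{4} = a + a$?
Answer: $- \frac{605215}{7056} \approx -85.773$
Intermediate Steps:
$B = -10$ ($B = -5 - 5 = -10$)
$v{\left(a \right)} = -1 + 2 a$ ($v{\left(a \right)} = -1 + \left(a + a\right) = -1 + 2 a$)
$G = -605215$ ($G = -2 - 605213 = -605215$)
$q = -21$
$\frac{G}{v{\left(B \right)} q \left(4 + 6 \cdot 2\right)} = - \frac{605215}{\left(-1 + 2 \left(-10\right)\right) \left(-21\right) \left(4 + 6 \cdot 2\right)} = - \frac{605215}{\left(-1 - 20\right) \left(-21\right) \left(4 + 12\right)} = - \frac{605215}{\left(-21\right) \left(-21\right) 16} = - \frac{605215}{441 \cdot 16} = - \frac{605215}{7056}$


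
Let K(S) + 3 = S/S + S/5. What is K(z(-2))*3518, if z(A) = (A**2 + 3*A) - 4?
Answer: -56288/5 ≈ -11258.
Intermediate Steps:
z(A) = -4 + A**2 + 3*A
K(S) = -2 + S/5 (K(S) = -3 + (S/S + S/5) = -3 + (1 + S*(1/5)) = -3 + (1 + S/5) = -2 + S/5)
K(z(-2))*3518 = (-2 + (-4 + (-2)**2 + 3*(-2))/5)*3518 = (-2 + (-4 + 4 - 6)/5)*3518 = (-2 + (1/5)*(-6))*3518 = (-2 - 6/5)*3518 = -16/5*3518 = -56288/5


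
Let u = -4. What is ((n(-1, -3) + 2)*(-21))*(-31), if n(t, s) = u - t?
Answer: -651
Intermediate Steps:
n(t, s) = -4 - t
((n(-1, -3) + 2)*(-21))*(-31) = (((-4 - 1*(-1)) + 2)*(-21))*(-31) = (((-4 + 1) + 2)*(-21))*(-31) = ((-3 + 2)*(-21))*(-31) = -1*(-21)*(-31) = 21*(-31) = -651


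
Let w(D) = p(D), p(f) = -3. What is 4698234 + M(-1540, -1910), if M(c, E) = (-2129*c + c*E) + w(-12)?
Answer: 10918291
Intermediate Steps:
w(D) = -3
M(c, E) = -3 - 2129*c + E*c (M(c, E) = (-2129*c + c*E) - 3 = (-2129*c + E*c) - 3 = -3 - 2129*c + E*c)
4698234 + M(-1540, -1910) = 4698234 + (-3 - 2129*(-1540) - 1910*(-1540)) = 4698234 + (-3 + 3278660 + 2941400) = 4698234 + 6220057 = 10918291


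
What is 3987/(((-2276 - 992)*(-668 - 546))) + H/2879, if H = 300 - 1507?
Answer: -4777115291/11422006408 ≈ -0.41824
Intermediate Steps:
H = -1207
3987/(((-2276 - 992)*(-668 - 546))) + H/2879 = 3987/(((-2276 - 992)*(-668 - 546))) - 1207/2879 = 3987/((-3268*(-1214))) - 1207*1/2879 = 3987/3967352 - 1207/2879 = -4777115291/11422006408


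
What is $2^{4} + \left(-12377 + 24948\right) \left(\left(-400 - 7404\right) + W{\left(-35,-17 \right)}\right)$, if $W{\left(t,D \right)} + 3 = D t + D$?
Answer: $-90875743$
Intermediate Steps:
$W{\left(t,D \right)} = -3 + D + D t$ ($W{\left(t,D \right)} = -3 + \left(D t + D\right) = -3 + \left(D + D t\right) = -3 + D + D t$)
$2^{4} + \left(-12377 + 24948\right) \left(\left(-400 - 7404\right) + W{\left(-35,-17 \right)}\right) = 2^{4} + \left(-12377 + 24948\right) \left(\left(-400 - 7404\right) - -575\right) = 16 + 12571 \left(\left(-400 - 7404\right) - -575\right) = 16 + 12571 \left(-7804 + 575\right) = 16 + 12571 \left(-7229\right) = 16 - 90875759 = -90875743$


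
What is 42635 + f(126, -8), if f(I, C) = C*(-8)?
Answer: 42699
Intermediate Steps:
f(I, C) = -8*C
42635 + f(126, -8) = 42635 - 8*(-8) = 42635 + 64 = 42699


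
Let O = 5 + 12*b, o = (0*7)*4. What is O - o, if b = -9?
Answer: -103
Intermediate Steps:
o = 0 (o = 0*4 = 0)
O = -103 (O = 5 + 12*(-9) = 5 - 108 = -103)
O - o = -103 - 1*0 = -103 + 0 = -103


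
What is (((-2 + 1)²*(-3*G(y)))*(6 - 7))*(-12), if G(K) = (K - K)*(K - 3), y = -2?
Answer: 0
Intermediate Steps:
G(K) = 0 (G(K) = 0*(-3 + K) = 0)
(((-2 + 1)²*(-3*G(y)))*(6 - 7))*(-12) = (((-2 + 1)²*(-3*0))*(6 - 7))*(-12) = (((-1)²*0)*(-1))*(-12) = ((1*0)*(-1))*(-12) = (0*(-1))*(-12) = 0*(-12) = 0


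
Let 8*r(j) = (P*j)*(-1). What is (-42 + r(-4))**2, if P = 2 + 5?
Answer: 5929/4 ≈ 1482.3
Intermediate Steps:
P = 7
r(j) = -7*j/8 (r(j) = ((7*j)*(-1))/8 = (-7*j)/8 = -7*j/8)
(-42 + r(-4))**2 = (-42 - 7/8*(-4))**2 = (-42 + 7/2)**2 = (-77/2)**2 = 5929/4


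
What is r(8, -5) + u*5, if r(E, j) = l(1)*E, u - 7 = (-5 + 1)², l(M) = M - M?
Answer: 115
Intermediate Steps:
l(M) = 0
u = 23 (u = 7 + (-5 + 1)² = 7 + (-4)² = 7 + 16 = 23)
r(E, j) = 0 (r(E, j) = 0*E = 0)
r(8, -5) + u*5 = 0 + 23*5 = 0 + 115 = 115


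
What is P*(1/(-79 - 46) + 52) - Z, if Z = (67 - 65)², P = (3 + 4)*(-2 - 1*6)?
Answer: -364444/125 ≈ -2915.6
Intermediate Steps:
P = -56 (P = 7*(-2 - 6) = 7*(-8) = -56)
Z = 4 (Z = 2² = 4)
P*(1/(-79 - 46) + 52) - Z = -56*(1/(-79 - 46) + 52) - 1*4 = -56*(1/(-125) + 52) - 4 = -56*(-1/125 + 52) - 4 = -56*6499/125 - 4 = -363944/125 - 4 = -364444/125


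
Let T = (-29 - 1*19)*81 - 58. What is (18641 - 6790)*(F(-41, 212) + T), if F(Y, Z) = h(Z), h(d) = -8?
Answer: -46858854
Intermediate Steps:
T = -3946 (T = (-29 - 19)*81 - 58 = -48*81 - 58 = -3888 - 58 = -3946)
F(Y, Z) = -8
(18641 - 6790)*(F(-41, 212) + T) = (18641 - 6790)*(-8 - 3946) = 11851*(-3954) = -46858854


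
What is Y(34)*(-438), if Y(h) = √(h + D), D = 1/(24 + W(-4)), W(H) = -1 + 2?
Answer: -438*√851/5 ≈ -2555.5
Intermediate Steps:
W(H) = 1
D = 1/25 (D = 1/(24 + 1) = 1/25 ≈ 0.040000)
Y(h) = √(1/25 + h) (Y(h) = √(h + 1/25) = √(1/25 + h))
Y(34)*(-438) = (√(1 + 25*34)/5)*(-438) = (√(1 + 850)/5)*(-438) = (√851/5)*(-438) = -438*√851/5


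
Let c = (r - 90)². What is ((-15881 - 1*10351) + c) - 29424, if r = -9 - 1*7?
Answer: -44420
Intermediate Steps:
r = -16 (r = -9 - 7 = -16)
c = 11236 (c = (-16 - 90)² = (-106)² = 11236)
((-15881 - 1*10351) + c) - 29424 = ((-15881 - 1*10351) + 11236) - 29424 = ((-15881 - 10351) + 11236) - 29424 = (-26232 + 11236) - 29424 = -14996 - 29424 = -44420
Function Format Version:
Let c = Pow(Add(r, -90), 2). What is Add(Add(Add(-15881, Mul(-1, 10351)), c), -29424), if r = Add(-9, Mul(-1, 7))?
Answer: -44420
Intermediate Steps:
r = -16 (r = Add(-9, -7) = -16)
c = 11236 (c = Pow(Add(-16, -90), 2) = Pow(-106, 2) = 11236)
Add(Add(Add(-15881, Mul(-1, 10351)), c), -29424) = Add(Add(Add(-15881, Mul(-1, 10351)), 11236), -29424) = Add(Add(Add(-15881, -10351), 11236), -29424) = Add(Add(-26232, 11236), -29424) = Add(-14996, -29424) = -44420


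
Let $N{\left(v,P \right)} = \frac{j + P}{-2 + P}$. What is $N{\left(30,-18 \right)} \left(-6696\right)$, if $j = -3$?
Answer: $- \frac{35154}{5} \approx -7030.8$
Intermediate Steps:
$N{\left(v,P \right)} = \frac{-3 + P}{-2 + P}$
$N{\left(30,-18 \right)} \left(-6696\right) = \frac{-3 - 18}{-2 - 18} \left(-6696\right) = \frac{1}{-20} \left(-21\right) \left(-6696\right) = \left(- \frac{1}{20}\right) \left(-21\right) \left(-6696\right) = \frac{21}{20} \left(-6696\right) = - \frac{35154}{5}$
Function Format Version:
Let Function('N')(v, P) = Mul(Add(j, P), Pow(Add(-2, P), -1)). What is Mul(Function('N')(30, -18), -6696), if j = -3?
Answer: Rational(-35154, 5) ≈ -7030.8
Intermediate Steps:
Function('N')(v, P) = Mul(Pow(Add(-2, P), -1), Add(-3, P)) (Function('N')(v, P) = Mul(Add(-3, P), Pow(Add(-2, P), -1)) = Mul(Pow(Add(-2, P), -1), Add(-3, P)))
Mul(Function('N')(30, -18), -6696) = Mul(Mul(Pow(Add(-2, -18), -1), Add(-3, -18)), -6696) = Mul(Mul(Pow(-20, -1), -21), -6696) = Mul(Mul(Rational(-1, 20), -21), -6696) = Mul(Rational(21, 20), -6696) = Rational(-35154, 5)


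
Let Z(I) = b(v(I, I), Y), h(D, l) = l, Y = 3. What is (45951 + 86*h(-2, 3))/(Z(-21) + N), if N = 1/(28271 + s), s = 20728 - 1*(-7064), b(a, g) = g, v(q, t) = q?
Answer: 2590615167/168190 ≈ 15403.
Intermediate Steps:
Z(I) = 3
s = 27792 (s = 20728 + 7064 = 27792)
N = 1/56063 (N = 1/(28271 + 27792) = 1/56063 ≈ 1.7837e-5)
(45951 + 86*h(-2, 3))/(Z(-21) + N) = (45951 + 86*3)/(3 + 1/56063) = (45951 + 258)/(168190/56063) = 46209*(56063/168190) = 2590615167/168190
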